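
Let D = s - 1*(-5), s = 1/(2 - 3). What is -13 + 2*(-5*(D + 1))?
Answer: -63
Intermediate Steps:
s = -1 (s = 1/(-1) = 1*(-1) = -1)
D = 4 (D = -1 - 1*(-5) = -1 + 5 = 4)
-13 + 2*(-5*(D + 1)) = -13 + 2*(-5*(4 + 1)) = -13 + 2*(-5*5) = -13 + 2*(-25) = -13 - 50 = -63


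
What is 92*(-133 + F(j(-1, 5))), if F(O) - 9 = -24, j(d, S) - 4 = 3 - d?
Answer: -13616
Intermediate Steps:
j(d, S) = 7 - d (j(d, S) = 4 + (3 - d) = 7 - d)
F(O) = -15 (F(O) = 9 - 24 = -15)
92*(-133 + F(j(-1, 5))) = 92*(-133 - 15) = 92*(-148) = -13616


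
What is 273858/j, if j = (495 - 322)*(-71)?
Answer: -273858/12283 ≈ -22.296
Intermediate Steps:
j = -12283 (j = 173*(-71) = -12283)
273858/j = 273858/(-12283) = 273858*(-1/12283) = -273858/12283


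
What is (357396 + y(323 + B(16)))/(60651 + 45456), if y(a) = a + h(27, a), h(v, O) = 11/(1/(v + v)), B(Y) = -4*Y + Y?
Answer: 358265/106107 ≈ 3.3764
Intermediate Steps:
B(Y) = -3*Y
h(v, O) = 22*v (h(v, O) = 11/(1/(2*v)) = 11/((1/(2*v))) = 11*(2*v) = 22*v)
y(a) = 594 + a (y(a) = a + 22*27 = a + 594 = 594 + a)
(357396 + y(323 + B(16)))/(60651 + 45456) = (357396 + (594 + (323 - 3*16)))/(60651 + 45456) = (357396 + (594 + (323 - 48)))/106107 = (357396 + (594 + 275))*(1/106107) = (357396 + 869)*(1/106107) = 358265*(1/106107) = 358265/106107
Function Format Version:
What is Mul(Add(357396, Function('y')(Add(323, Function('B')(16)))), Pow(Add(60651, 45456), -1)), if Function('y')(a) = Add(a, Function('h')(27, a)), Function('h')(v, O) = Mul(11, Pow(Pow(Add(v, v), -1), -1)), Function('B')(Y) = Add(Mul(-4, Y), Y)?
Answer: Rational(358265, 106107) ≈ 3.3764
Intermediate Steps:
Function('B')(Y) = Mul(-3, Y)
Function('h')(v, O) = Mul(22, v) (Function('h')(v, O) = Mul(11, Pow(Pow(Mul(2, v), -1), -1)) = Mul(11, Pow(Mul(Rational(1, 2), Pow(v, -1)), -1)) = Mul(11, Mul(2, v)) = Mul(22, v))
Function('y')(a) = Add(594, a) (Function('y')(a) = Add(a, Mul(22, 27)) = Add(a, 594) = Add(594, a))
Mul(Add(357396, Function('y')(Add(323, Function('B')(16)))), Pow(Add(60651, 45456), -1)) = Mul(Add(357396, Add(594, Add(323, Mul(-3, 16)))), Pow(Add(60651, 45456), -1)) = Mul(Add(357396, Add(594, Add(323, -48))), Pow(106107, -1)) = Mul(Add(357396, Add(594, 275)), Rational(1, 106107)) = Mul(Add(357396, 869), Rational(1, 106107)) = Mul(358265, Rational(1, 106107)) = Rational(358265, 106107)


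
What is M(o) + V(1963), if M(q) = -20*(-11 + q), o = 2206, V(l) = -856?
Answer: -44756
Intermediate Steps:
M(q) = 220 - 20*q
M(o) + V(1963) = (220 - 20*2206) - 856 = (220 - 44120) - 856 = -43900 - 856 = -44756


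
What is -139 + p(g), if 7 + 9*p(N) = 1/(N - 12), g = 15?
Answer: -3773/27 ≈ -139.74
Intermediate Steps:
p(N) = -7/9 + 1/(9*(-12 + N)) (p(N) = -7/9 + 1/(9*(N - 12)) = -7/9 + 1/(9*(-12 + N)))
-139 + p(g) = -139 + (85 - 7*15)/(9*(-12 + 15)) = -139 + (⅑)*(85 - 105)/3 = -139 + (⅑)*(⅓)*(-20) = -139 - 20/27 = -3773/27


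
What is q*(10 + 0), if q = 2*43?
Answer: 860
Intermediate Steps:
q = 86
q*(10 + 0) = 86*(10 + 0) = 86*10 = 860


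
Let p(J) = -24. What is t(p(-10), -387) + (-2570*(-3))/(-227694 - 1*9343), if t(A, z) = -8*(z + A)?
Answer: 779369946/237037 ≈ 3288.0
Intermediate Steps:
t(A, z) = -8*A - 8*z (t(A, z) = -8*(A + z) = -8*A - 8*z)
t(p(-10), -387) + (-2570*(-3))/(-227694 - 1*9343) = (-8*(-24) - 8*(-387)) + (-2570*(-3))/(-227694 - 1*9343) = (192 + 3096) + 7710/(-227694 - 9343) = 3288 + 7710/(-237037) = 3288 + 7710*(-1/237037) = 3288 - 7710/237037 = 779369946/237037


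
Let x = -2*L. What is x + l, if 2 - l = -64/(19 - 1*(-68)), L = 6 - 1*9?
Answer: 760/87 ≈ 8.7356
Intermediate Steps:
L = -3 (L = 6 - 9 = -3)
x = 6 (x = -2*(-3) = 6)
l = 238/87 (l = 2 - (-64)/(19 - 1*(-68)) = 2 - (-64)/(19 + 68) = 2 - (-64)/87 = 2 - 1*(-64/87) = 2 + 64/87 = 238/87 ≈ 2.7356)
x + l = 6 + 238/87 = 760/87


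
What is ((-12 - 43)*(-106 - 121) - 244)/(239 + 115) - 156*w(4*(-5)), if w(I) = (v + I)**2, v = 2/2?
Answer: -19923623/354 ≈ -56281.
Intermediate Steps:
v = 1 (v = 2*(1/2) = 1)
w(I) = (1 + I)**2
((-12 - 43)*(-106 - 121) - 244)/(239 + 115) - 156*w(4*(-5)) = ((-12 - 43)*(-106 - 121) - 244)/(239 + 115) - 156*(1 + 4*(-5))**2 = (-55*(-227) - 244)/354 - 156*(1 - 20)**2 = (12485 - 244)*(1/354) - 156*(-19)**2 = 12241*(1/354) - 156*361 = 12241/354 - 56316 = -19923623/354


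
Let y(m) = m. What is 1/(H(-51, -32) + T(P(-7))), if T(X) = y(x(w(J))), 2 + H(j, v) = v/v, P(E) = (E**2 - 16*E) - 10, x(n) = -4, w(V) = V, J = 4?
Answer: -1/5 ≈ -0.20000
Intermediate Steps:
P(E) = -10 + E**2 - 16*E
H(j, v) = -1 (H(j, v) = -2 + v/v = -2 + 1 = -1)
T(X) = -4
1/(H(-51, -32) + T(P(-7))) = 1/(-1 - 4) = 1/(-5) = -1/5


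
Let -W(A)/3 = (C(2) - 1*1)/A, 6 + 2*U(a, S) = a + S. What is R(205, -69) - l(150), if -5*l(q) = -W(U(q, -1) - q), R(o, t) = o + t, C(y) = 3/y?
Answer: 106757/785 ≈ 136.00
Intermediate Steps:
U(a, S) = -3 + S/2 + a/2 (U(a, S) = -3 + (a + S)/2 = -3 + (S + a)/2 = -3 + (S/2 + a/2) = -3 + S/2 + a/2)
W(A) = -3/(2*A) (W(A) = -3*(3/2 - 1*1)/A = -3*(3*(½) - 1)/A = -3*(3/2 - 1)/A = -3/(2*A))
l(q) = -3/(10*(-7/2 - q/2)) (l(q) = -(-1)*(-3/(2*((-3 + (½)*(-1) + q/2) - q)))/5 = -(-1)*(-3/(2*((-3 - ½ + q/2) - q)))/5 = -(-1)*(-3/(2*((-7/2 + q/2) - q)))/5 = -(-1)*(-3/(2*(-7/2 - q/2)))/5 = -3/(10*(-7/2 - q/2)))
R(205, -69) - l(150) = (205 - 69) - 3/(5*(7 + 150)) = 136 - 3/(5*157) = 136 - 1*3/785 = 136 - 3/785 = 106757/785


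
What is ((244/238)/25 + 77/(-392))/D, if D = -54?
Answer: 137/47600 ≈ 0.0028782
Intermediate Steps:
((244/238)/25 + 77/(-392))/D = ((244/238)/25 + 77/(-392))/(-54) = ((244*(1/238))*(1/25) + 77*(-1/392))*(-1/54) = ((122/119)*(1/25) - 11/56)*(-1/54) = (122/2975 - 11/56)*(-1/54) = -3699/23800*(-1/54) = 137/47600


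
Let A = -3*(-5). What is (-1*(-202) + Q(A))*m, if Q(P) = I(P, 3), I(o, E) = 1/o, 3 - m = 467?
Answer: -1406384/15 ≈ -93759.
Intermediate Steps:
m = -464 (m = 3 - 1*467 = 3 - 467 = -464)
A = 15
Q(P) = 1/P
(-1*(-202) + Q(A))*m = (-1*(-202) + 1/15)*(-464) = (202 + 1/15)*(-464) = (3031/15)*(-464) = -1406384/15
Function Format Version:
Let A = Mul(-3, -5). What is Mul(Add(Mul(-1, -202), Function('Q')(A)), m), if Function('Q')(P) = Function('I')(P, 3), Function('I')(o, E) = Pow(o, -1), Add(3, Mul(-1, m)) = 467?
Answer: Rational(-1406384, 15) ≈ -93759.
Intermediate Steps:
m = -464 (m = Add(3, Mul(-1, 467)) = Add(3, -467) = -464)
A = 15
Function('Q')(P) = Pow(P, -1)
Mul(Add(Mul(-1, -202), Function('Q')(A)), m) = Mul(Add(Mul(-1, -202), Pow(15, -1)), -464) = Mul(Add(202, Rational(1, 15)), -464) = Mul(Rational(3031, 15), -464) = Rational(-1406384, 15)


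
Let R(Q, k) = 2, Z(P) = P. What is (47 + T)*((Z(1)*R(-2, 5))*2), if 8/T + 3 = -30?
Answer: 6172/33 ≈ 187.03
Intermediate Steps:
T = -8/33 (T = 8/(-3 - 30) = 8/(-33) = 8*(-1/33) = -8/33 ≈ -0.24242)
(47 + T)*((Z(1)*R(-2, 5))*2) = (47 - 8/33)*((1*2)*2) = 1543*(2*2)/33 = (1543/33)*4 = 6172/33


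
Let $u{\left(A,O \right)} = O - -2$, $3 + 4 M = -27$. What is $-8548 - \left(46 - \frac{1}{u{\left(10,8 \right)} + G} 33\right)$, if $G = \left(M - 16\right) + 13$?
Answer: $-8660$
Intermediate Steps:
$M = - \frac{15}{2}$ ($M = - \frac{3}{4} + \frac{1}{4} \left(-27\right) = - \frac{3}{4} - \frac{27}{4} = - \frac{15}{2} \approx -7.5$)
$u{\left(A,O \right)} = 2 + O$ ($u{\left(A,O \right)} = O + 2 = 2 + O$)
$G = - \frac{21}{2}$ ($G = \left(- \frac{15}{2} - 16\right) + 13 = - \frac{47}{2} + 13 = - \frac{21}{2} \approx -10.5$)
$-8548 - \left(46 - \frac{1}{u{\left(10,8 \right)} + G} 33\right) = -8548 + \left(-46 + \frac{1}{\left(2 + 8\right) - \frac{21}{2}} \cdot 33\right) = -8548 + \left(-46 + \frac{1}{10 - \frac{21}{2}} \cdot 33\right) = -8548 + \left(-46 + \frac{1}{- \frac{1}{2}} \cdot 33\right) = -8548 - 112 = -8660$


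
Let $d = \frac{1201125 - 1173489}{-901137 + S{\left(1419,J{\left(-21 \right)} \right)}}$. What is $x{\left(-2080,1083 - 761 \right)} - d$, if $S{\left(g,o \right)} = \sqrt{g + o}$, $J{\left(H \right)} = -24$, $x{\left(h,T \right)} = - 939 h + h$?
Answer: $\frac{88018774605008394}{45113771743} + \frac{4606 \sqrt{155}}{45113771743} \approx 1.951 \cdot 10^{6}$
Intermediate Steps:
$x{\left(h,T \right)} = - 938 h$
$d = \frac{27636}{-901137 + 3 \sqrt{155}}$ ($d = \frac{1201125 - 1173489}{-901137 + \sqrt{1419 - 24}} = \frac{27636}{-901137 + \sqrt{1395}} = \frac{27636}{-901137 + 3 \sqrt{155}} \approx -0.030669$)
$x{\left(-2080,1083 - 761 \right)} - d = \left(-938\right) \left(-2080\right) - \left(- \frac{1383545674}{45113771743} - \frac{4606 \sqrt{155}}{45113771743}\right) = 1951040 + \left(\frac{1383545674}{45113771743} + \frac{4606 \sqrt{155}}{45113771743}\right) = \frac{88018774605008394}{45113771743} + \frac{4606 \sqrt{155}}{45113771743}$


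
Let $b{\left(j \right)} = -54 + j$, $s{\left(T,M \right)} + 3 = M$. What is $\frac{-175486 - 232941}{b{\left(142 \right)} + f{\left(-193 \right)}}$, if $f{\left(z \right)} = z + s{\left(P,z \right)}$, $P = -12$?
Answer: $\frac{408427}{301} \approx 1356.9$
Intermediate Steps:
$s{\left(T,M \right)} = -3 + M$
$f{\left(z \right)} = -3 + 2 z$ ($f{\left(z \right)} = z + \left(-3 + z\right) = -3 + 2 z$)
$\frac{-175486 - 232941}{b{\left(142 \right)} + f{\left(-193 \right)}} = \frac{-175486 - 232941}{\left(-54 + 142\right) + \left(-3 + 2 \left(-193\right)\right)} = - \frac{408427}{88 - 389} = - \frac{408427}{-301} = \left(-408427\right) \left(- \frac{1}{301}\right) = \frac{408427}{301}$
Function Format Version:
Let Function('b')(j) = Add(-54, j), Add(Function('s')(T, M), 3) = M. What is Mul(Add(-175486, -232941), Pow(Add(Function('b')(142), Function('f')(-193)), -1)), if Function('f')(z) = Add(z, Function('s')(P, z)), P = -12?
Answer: Rational(408427, 301) ≈ 1356.9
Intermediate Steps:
Function('s')(T, M) = Add(-3, M)
Function('f')(z) = Add(-3, Mul(2, z)) (Function('f')(z) = Add(z, Add(-3, z)) = Add(-3, Mul(2, z)))
Mul(Add(-175486, -232941), Pow(Add(Function('b')(142), Function('f')(-193)), -1)) = Mul(Add(-175486, -232941), Pow(Add(Add(-54, 142), Add(-3, Mul(2, -193))), -1)) = Mul(-408427, Pow(Add(88, Add(-3, -386)), -1)) = Mul(-408427, Pow(Add(88, -389), -1)) = Mul(-408427, Pow(-301, -1)) = Mul(-408427, Rational(-1, 301)) = Rational(408427, 301)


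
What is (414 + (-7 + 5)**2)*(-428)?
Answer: -178904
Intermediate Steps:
(414 + (-7 + 5)**2)*(-428) = (414 + (-2)**2)*(-428) = (414 + 4)*(-428) = 418*(-428) = -178904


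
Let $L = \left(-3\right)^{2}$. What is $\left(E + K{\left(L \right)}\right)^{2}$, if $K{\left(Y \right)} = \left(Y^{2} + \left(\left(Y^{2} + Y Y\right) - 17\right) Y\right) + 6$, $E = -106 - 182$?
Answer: $1218816$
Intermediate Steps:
$E = -288$
$L = 9$
$K{\left(Y \right)} = 6 + Y^{2} + Y \left(-17 + 2 Y^{2}\right)$ ($K{\left(Y \right)} = \left(Y^{2} + \left(\left(Y^{2} + Y^{2}\right) - 17\right) Y\right) + 6 = \left(Y^{2} + \left(2 Y^{2} - 17\right) Y\right) + 6 = \left(Y^{2} + \left(-17 + 2 Y^{2}\right) Y\right) + 6 = \left(Y^{2} + Y \left(-17 + 2 Y^{2}\right)\right) + 6 = 6 + Y^{2} + Y \left(-17 + 2 Y^{2}\right)$)
$\left(E + K{\left(L \right)}\right)^{2} = \left(-288 + \left(6 + 9^{2} - 153 + 2 \cdot 9^{3}\right)\right)^{2} = \left(-288 + \left(6 + 81 - 153 + 2 \cdot 729\right)\right)^{2} = \left(-288 + \left(6 + 81 - 153 + 1458\right)\right)^{2} = \left(-288 + 1392\right)^{2} = 1104^{2} = 1218816$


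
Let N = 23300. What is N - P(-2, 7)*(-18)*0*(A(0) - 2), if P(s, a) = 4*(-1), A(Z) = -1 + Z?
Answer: 23300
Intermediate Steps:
P(s, a) = -4
N - P(-2, 7)*(-18)*0*(A(0) - 2) = 23300 - (-4*(-18))*0*((-1 + 0) - 2) = 23300 - 72*0*(-1 - 2) = 23300 - 72*0*(-3) = 23300 - 72*0 = 23300 - 1*0 = 23300 + 0 = 23300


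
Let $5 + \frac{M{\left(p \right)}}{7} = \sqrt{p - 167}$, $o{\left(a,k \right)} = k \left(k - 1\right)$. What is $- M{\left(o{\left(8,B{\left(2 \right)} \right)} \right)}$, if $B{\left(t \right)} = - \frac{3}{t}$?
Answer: $35 - \frac{7 i \sqrt{653}}{2} \approx 35.0 - 89.438 i$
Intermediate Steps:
$o{\left(a,k \right)} = k \left(-1 + k\right)$
$M{\left(p \right)} = -35 + 7 \sqrt{-167 + p}$ ($M{\left(p \right)} = -35 + 7 \sqrt{p - 167} = -35 + 7 \sqrt{-167 + p}$)
$- M{\left(o{\left(8,B{\left(2 \right)} \right)} \right)} = - (-35 + 7 \sqrt{-167 + - \frac{3}{2} \left(-1 - \frac{3}{2}\right)}) = - (-35 + 7 \sqrt{-167 + \left(-3\right) \frac{1}{2} \left(-1 - \frac{3}{2}\right)}) = - (-35 + 7 \sqrt{-167 - \frac{3 \left(-1 - \frac{3}{2}\right)}{2}}) = - (-35 + 7 \sqrt{-167 - - \frac{15}{4}}) = - (-35 + 7 \sqrt{-167 + \frac{15}{4}}) = - (-35 + 7 \sqrt{- \frac{653}{4}}) = - (-35 + 7 \frac{i \sqrt{653}}{2}) = - (-35 + \frac{7 i \sqrt{653}}{2}) = 35 - \frac{7 i \sqrt{653}}{2}$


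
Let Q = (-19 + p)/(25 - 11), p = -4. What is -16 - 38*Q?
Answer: 325/7 ≈ 46.429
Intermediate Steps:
Q = -23/14 (Q = (-19 - 4)/(25 - 11) = -23/14 ≈ -1.6429)
-16 - 38*Q = -16 - 38*(-23/14) = -16 + 437/7 = 325/7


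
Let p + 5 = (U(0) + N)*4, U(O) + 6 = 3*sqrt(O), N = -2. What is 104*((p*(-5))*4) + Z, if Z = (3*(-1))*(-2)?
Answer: 76966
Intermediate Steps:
U(O) = -6 + 3*sqrt(O)
Z = 6 (Z = -3*(-2) = 6)
p = -37 (p = -5 + ((-6 + 3*sqrt(0)) - 2)*4 = -5 + ((-6 + 3*0) - 2)*4 = -5 + ((-6 + 0) - 2)*4 = -5 + (-6 - 2)*4 = -5 - 8*4 = -5 - 32 = -37)
104*((p*(-5))*4) + Z = 104*(-37*(-5)*4) + 6 = 104*(185*4) + 6 = 104*740 + 6 = 76960 + 6 = 76966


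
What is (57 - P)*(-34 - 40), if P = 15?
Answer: -3108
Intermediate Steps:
(57 - P)*(-34 - 40) = (57 - 1*15)*(-34 - 40) = (57 - 15)*(-74) = 42*(-74) = -3108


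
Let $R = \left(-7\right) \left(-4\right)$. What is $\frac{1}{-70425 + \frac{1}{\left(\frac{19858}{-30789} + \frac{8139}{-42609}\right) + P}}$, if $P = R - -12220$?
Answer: $- \frac{5355637879685}{377170797239519958} \approx -1.4199 \cdot 10^{-5}$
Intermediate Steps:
$R = 28$
$P = 12248$ ($P = 28 - -12220 = 28 + 12220 = 12248$)
$\frac{1}{-70425 + \frac{1}{\left(\frac{19858}{-30789} + \frac{8139}{-42609}\right) + P}} = \frac{1}{-70425 + \frac{1}{\left(\frac{19858}{-30789} + \frac{8139}{-42609}\right) + 12248}} = \frac{1}{-70425 + \frac{1}{\left(19858 \left(- \frac{1}{30789}\right) + 8139 \left(- \frac{1}{42609}\right)\right) + 12248}} = \frac{1}{-70425 + \frac{1}{\left(- \frac{19858}{30789} - \frac{2713}{14203}\right) + 12248}} = \frac{1}{-70425 + \frac{1}{- \frac{365573731}{437296167} + 12248}} = \frac{1}{-70425 + \frac{1}{\frac{5355637879685}{437296167}}} = \frac{1}{-70425 + \frac{437296167}{5355637879685}} = \frac{1}{- \frac{377170797239519958}{5355637879685}} = - \frac{5355637879685}{377170797239519958}$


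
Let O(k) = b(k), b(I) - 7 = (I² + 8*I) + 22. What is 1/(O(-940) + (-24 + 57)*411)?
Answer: 1/889672 ≈ 1.1240e-6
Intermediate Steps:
b(I) = 29 + I² + 8*I (b(I) = 7 + ((I² + 8*I) + 22) = 7 + (22 + I² + 8*I) = 29 + I² + 8*I)
O(k) = 29 + k² + 8*k
1/(O(-940) + (-24 + 57)*411) = 1/((29 + (-940)² + 8*(-940)) + (-24 + 57)*411) = 1/((29 + 883600 - 7520) + 33*411) = 1/(876109 + 13563) = 1/889672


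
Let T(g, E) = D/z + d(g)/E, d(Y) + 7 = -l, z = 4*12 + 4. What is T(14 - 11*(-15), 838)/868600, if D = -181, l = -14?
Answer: -75657/18925056800 ≈ -3.9977e-6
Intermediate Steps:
z = 52 (z = 48 + 4 = 52)
d(Y) = 7 (d(Y) = -7 - 1*(-14) = -7 + 14 = 7)
T(g, E) = -181/52 + 7/E
T(14 - 11*(-15), 838)/868600 = (-181/52 + 7/838)/868600 = (-181/52 + 7*(1/838))*(1/868600) = (-181/52 + 7/838)*(1/868600) = -75657/21788*1/868600 = -75657/18925056800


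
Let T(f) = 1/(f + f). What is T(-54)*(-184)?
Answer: 46/27 ≈ 1.7037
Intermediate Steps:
T(f) = 1/(2*f)
T(-54)*(-184) = ((½)/(-54))*(-184) = ((½)*(-1/54))*(-184) = -1/108*(-184) = 46/27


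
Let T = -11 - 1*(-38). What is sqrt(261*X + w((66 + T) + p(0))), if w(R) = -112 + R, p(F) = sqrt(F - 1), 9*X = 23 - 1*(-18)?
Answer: sqrt(1170 + I) ≈ 34.205 + 0.0146*I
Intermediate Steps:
X = 41/9 (X = (23 - 1*(-18))/9 = (23 + 18)/9 = (1/9)*41 = 41/9 ≈ 4.5556)
p(F) = sqrt(-1 + F)
T = 27 (T = -11 + 38 = 27)
sqrt(261*X + w((66 + T) + p(0))) = sqrt(261*(41/9) + (-112 + ((66 + 27) + sqrt(-1 + 0)))) = sqrt(1189 + (-112 + (93 + sqrt(-1)))) = sqrt(1189 + (-112 + (93 + I))) = sqrt(1189 + (-19 + I)) = sqrt(1170 + I)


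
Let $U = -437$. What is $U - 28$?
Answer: $-465$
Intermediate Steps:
$U - 28 = -437 - 28 = -465$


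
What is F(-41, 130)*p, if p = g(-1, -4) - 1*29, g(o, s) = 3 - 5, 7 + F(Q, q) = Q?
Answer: 1488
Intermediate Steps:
F(Q, q) = -7 + Q
g(o, s) = -2
p = -31 (p = -2 - 1*29 = -2 - 29 = -31)
F(-41, 130)*p = (-7 - 41)*(-31) = -48*(-31) = 1488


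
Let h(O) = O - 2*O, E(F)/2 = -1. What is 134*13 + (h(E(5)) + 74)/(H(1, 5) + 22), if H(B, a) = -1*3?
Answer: 1746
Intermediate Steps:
E(F) = -2 (E(F) = 2*(-1) = -2)
H(B, a) = -3
h(O) = -O
134*13 + (h(E(5)) + 74)/(H(1, 5) + 22) = 134*13 + (-1*(-2) + 74)/(-3 + 22) = 1742 + (2 + 74)/19 = 1742 + 76*(1/19) = 1742 + 4 = 1746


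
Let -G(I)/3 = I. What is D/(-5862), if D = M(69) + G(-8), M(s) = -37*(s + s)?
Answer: 847/977 ≈ 0.86694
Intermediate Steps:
G(I) = -3*I
M(s) = -74*s
D = -5082 (D = -74*69 - 3*(-8) = -5106 + 24 = -5082)
D/(-5862) = -5082/(-5862) = -5082*(-1/5862) = 847/977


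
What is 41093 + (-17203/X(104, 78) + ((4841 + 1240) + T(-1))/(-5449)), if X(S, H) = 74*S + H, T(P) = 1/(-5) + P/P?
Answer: 8702900379289/211802630 ≈ 41090.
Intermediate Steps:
T(P) = 4/5 (T(P) = 1*(-1/5) + 1 = -1/5 + 1 = 4/5)
X(S, H) = H + 74*S
41093 + (-17203/X(104, 78) + ((4841 + 1240) + T(-1))/(-5449)) = 41093 + (-17203/(78 + 74*104) + ((4841 + 1240) + 4/5)/(-5449)) = 41093 + (-17203/(78 + 7696) + (6081 + 4/5)*(-1/5449)) = 41093 + (-17203/7774 + (30409/5)*(-1/5449)) = 41093 + (-17203*1/7774 - 30409/27245) = 41093 + (-17203/7774 - 30409/27245) = 41093 - 705095301/211802630 = 8702900379289/211802630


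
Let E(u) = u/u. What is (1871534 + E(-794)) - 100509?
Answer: 1771026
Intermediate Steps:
E(u) = 1
(1871534 + E(-794)) - 100509 = (1871534 + 1) - 100509 = 1871535 - 100509 = 1771026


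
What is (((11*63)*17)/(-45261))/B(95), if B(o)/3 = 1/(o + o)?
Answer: -248710/15087 ≈ -16.485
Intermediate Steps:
B(o) = 3/(2*o) (B(o) = 3/(o + o) = 3/((2*o)) = 3*(1/(2*o)) = 3/(2*o))
(((11*63)*17)/(-45261))/B(95) = (((11*63)*17)/(-45261))/(((3/2)/95)) = ((693*17)*(-1/45261))/(((3/2)*(1/95))) = (11781*(-1/45261))/(3/190) = -1309/5029*190/3 = -248710/15087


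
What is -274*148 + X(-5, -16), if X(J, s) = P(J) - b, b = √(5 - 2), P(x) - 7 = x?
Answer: -40550 - √3 ≈ -40552.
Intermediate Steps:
P(x) = 7 + x
b = √3 ≈ 1.7320
X(J, s) = 7 + J - √3 (X(J, s) = (7 + J) - √3 = 7 + J - √3)
-274*148 + X(-5, -16) = -274*148 + (7 - 5 - √3) = -40552 + (2 - √3) = -40550 - √3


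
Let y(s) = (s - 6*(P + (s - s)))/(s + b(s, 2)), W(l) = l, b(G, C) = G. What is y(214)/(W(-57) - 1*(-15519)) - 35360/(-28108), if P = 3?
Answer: 14625540883/11625707718 ≈ 1.2580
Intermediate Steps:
y(s) = (-18 + s)/(2*s) (y(s) = (s - 6*(3 + (s - s)))/(s + s) = (s - 6*(3 + 0))/((2*s)) = (s - 6*3)*(1/(2*s)) = (s - 18)*(1/(2*s)) = (-18 + s)*(1/(2*s)) = (-18 + s)/(2*s))
y(214)/(W(-57) - 1*(-15519)) - 35360/(-28108) = ((½)*(-18 + 214)/214)/(-57 - 1*(-15519)) - 35360/(-28108) = ((½)*(1/214)*196)/(-57 + 15519) - 35360*(-1/28108) = (49/107)/15462 + 8840/7027 = (49/107)*(1/15462) + 8840/7027 = 49/1654434 + 8840/7027 = 14625540883/11625707718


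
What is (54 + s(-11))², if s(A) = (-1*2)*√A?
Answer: 2872 - 216*I*√11 ≈ 2872.0 - 716.39*I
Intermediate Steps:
s(A) = -2*√A
(54 + s(-11))² = (54 - 2*I*√11)²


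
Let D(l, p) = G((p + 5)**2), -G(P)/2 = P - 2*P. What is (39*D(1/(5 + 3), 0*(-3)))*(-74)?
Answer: -144300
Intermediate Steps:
G(P) = 2*P (G(P) = -2*(P - 2*P) = -(-2)*P = 2*P)
D(l, p) = 2*(5 + p)**2 (D(l, p) = 2*(p + 5)**2 = 2*(5 + p)**2)
(39*D(1/(5 + 3), 0*(-3)))*(-74) = (39*(2*(5 + 0*(-3))**2))*(-74) = (39*(2*(5 + 0)**2))*(-74) = (39*(2*5**2))*(-74) = (39*(2*25))*(-74) = (39*50)*(-74) = 1950*(-74) = -144300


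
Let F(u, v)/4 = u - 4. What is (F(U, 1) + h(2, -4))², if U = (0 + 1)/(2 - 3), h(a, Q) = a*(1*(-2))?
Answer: 576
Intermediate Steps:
h(a, Q) = -2*a (h(a, Q) = a*(-2) = -2*a)
U = -1 (U = 1/(-1) = 1*(-1) = -1)
F(u, v) = -16 + 4*u (F(u, v) = 4*(u - 4) = 4*(-4 + u) = -16 + 4*u)
(F(U, 1) + h(2, -4))² = ((-16 + 4*(-1)) - 2*2)² = ((-16 - 4) - 4)² = (-20 - 4)² = (-24)² = 576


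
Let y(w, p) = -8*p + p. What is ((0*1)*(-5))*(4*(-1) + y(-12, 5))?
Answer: 0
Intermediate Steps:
y(w, p) = -7*p
((0*1)*(-5))*(4*(-1) + y(-12, 5)) = ((0*1)*(-5))*(4*(-1) - 7*5) = (0*(-5))*(-4 - 35) = 0*(-39) = 0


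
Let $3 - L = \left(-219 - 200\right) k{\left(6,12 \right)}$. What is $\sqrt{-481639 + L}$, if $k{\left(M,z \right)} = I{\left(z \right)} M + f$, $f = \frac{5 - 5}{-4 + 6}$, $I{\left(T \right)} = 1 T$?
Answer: $2 i \sqrt{112867} \approx 671.91 i$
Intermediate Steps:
$I{\left(T \right)} = T$
$f = 0$ ($f = \frac{0}{2} = 0 \cdot \frac{1}{2} = 0$)
$k{\left(M,z \right)} = M z$ ($k{\left(M,z \right)} = z M + 0 = M z + 0 = M z$)
$L = 30171$ ($L = 3 - \left(-219 - 200\right) 6 \cdot 12 = 3 - \left(-419\right) 72 = 3 - -30168 = 3 + 30168 = 30171$)
$\sqrt{-481639 + L} = \sqrt{-481639 + 30171} = \sqrt{-451468} = 2 i \sqrt{112867}$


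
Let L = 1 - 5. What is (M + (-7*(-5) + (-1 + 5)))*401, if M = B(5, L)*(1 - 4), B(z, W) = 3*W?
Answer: 30075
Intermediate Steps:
L = -4
M = 36 (M = (3*(-4))*(1 - 4) = -12*(-3) = 36)
(M + (-7*(-5) + (-1 + 5)))*401 = (36 + (-7*(-5) + (-1 + 5)))*401 = (36 + (35 + 4))*401 = (36 + 39)*401 = 75*401 = 30075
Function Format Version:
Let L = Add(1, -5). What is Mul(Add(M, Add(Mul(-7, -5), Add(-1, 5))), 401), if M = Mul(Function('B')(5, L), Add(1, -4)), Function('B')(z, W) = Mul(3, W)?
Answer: 30075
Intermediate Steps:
L = -4
M = 36 (M = Mul(Mul(3, -4), Add(1, -4)) = Mul(-12, -3) = 36)
Mul(Add(M, Add(Mul(-7, -5), Add(-1, 5))), 401) = Mul(Add(36, Add(Mul(-7, -5), Add(-1, 5))), 401) = Mul(Add(36, Add(35, 4)), 401) = Mul(Add(36, 39), 401) = Mul(75, 401) = 30075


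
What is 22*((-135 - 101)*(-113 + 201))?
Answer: -456896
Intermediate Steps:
22*((-135 - 101)*(-113 + 201)) = 22*(-236*88) = 22*(-20768) = -456896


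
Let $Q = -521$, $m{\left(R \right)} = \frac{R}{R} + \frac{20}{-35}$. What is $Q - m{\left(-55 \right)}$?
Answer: $- \frac{3650}{7} \approx -521.43$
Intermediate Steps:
$m{\left(R \right)} = \frac{3}{7}$ ($m{\left(R \right)} = 1 + 20 \left(- \frac{1}{35}\right) = 1 - \frac{4}{7} = \frac{3}{7}$)
$Q - m{\left(-55 \right)} = -521 - \frac{3}{7} = - \frac{3650}{7}$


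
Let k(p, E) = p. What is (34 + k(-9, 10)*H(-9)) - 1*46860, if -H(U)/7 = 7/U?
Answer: -46875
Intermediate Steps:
H(U) = -49/U
(34 + k(-9, 10)*H(-9)) - 1*46860 = (34 - (-441)/(-9)) - 1*46860 = (34 - (-441)*(-1)/9) - 46860 = (34 - 9*49/9) - 46860 = (34 - 49) - 46860 = -15 - 46860 = -46875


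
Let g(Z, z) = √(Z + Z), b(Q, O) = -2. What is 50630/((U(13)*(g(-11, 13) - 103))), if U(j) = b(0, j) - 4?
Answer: 2607445/31893 + 25315*I*√22/31893 ≈ 81.756 + 3.723*I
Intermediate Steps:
g(Z, z) = √2*√Z (g(Z, z) = √(2*Z) = √2*√Z)
U(j) = -6 (U(j) = -2 - 4 = -6)
50630/((U(13)*(g(-11, 13) - 103))) = 50630/((-6*(√2*√(-11) - 103))) = 50630/((-6*(√2*(I*√11) - 103))) = 50630/((-6*(I*√22 - 103))) = 50630/((-6*(-103 + I*√22))) = 50630/(618 - 6*I*√22)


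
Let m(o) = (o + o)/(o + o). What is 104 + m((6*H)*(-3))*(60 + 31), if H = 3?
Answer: 195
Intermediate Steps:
m(o) = 1 (m(o) = (2*o)/((2*o)) = (2*o)*(1/(2*o)) = 1)
104 + m((6*H)*(-3))*(60 + 31) = 104 + 1*(60 + 31) = 104 + 1*91 = 104 + 91 = 195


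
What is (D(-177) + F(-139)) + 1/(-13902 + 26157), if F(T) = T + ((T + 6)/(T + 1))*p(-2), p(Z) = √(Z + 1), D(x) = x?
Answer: -3872579/12255 + 133*I/138 ≈ -316.0 + 0.96377*I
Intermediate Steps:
p(Z) = √(1 + Z)
F(T) = T + I*(6 + T)/(1 + T) (F(T) = T + ((T + 6)/(T + 1))*√(1 - 2) = T + ((6 + T)/(1 + T))*√(-1) = T + ((6 + T)/(1 + T))*I = T + I*(6 + T)/(1 + T))
(D(-177) + F(-139)) + 1/(-13902 + 26157) = (-177 + (-139 + (-139)² + 6*I + I*(-139))/(1 - 139)) + 1/(-13902 + 26157) = (-177 + (-139 + 19321 + 6*I - 139*I)/(-138)) + 1/12255 = (-177 - (19182 - 133*I)/138) + 1/12255 = (-177 + (-139 + 133*I/138)) + 1/12255 = (-316 + 133*I/138) + 1/12255 = -3872579/12255 + 133*I/138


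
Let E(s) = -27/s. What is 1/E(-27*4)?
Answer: 4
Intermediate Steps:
1/E(-27*4) = 1/(-27/((-27*4))) = 1/(-27/(-108)) = 1/(-27*(-1/108)) = 1/(¼) = 4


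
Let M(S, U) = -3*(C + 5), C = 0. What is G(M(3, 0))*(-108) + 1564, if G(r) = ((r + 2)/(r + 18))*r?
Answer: -5456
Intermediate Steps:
M(S, U) = -15 (M(S, U) = -3*(0 + 5) = -3*5 = -15)
G(r) = r*(2 + r)/(18 + r) (G(r) = ((2 + r)/(18 + r))*r = r*(2 + r)/(18 + r))
G(M(3, 0))*(-108) + 1564 = -15*(2 - 15)/(18 - 15)*(-108) + 1564 = -15*(-13)/3*(-108) + 1564 = -15*⅓*(-13)*(-108) + 1564 = 65*(-108) + 1564 = -7020 + 1564 = -5456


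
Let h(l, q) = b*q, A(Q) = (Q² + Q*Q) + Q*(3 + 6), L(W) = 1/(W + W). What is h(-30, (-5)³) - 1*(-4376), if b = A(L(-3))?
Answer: 41009/9 ≈ 4556.6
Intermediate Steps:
L(W) = 1/(2*W)
A(Q) = 2*Q² + 9*Q (A(Q) = (Q² + Q²) + Q*9 = 2*Q² + 9*Q)
b = -13/9 (b = ((½)/(-3))*(9 + 2*((½)/(-3))) = ((½)*(-⅓))*(9 + 2*((½)*(-⅓))) = -(9 + 2*(-⅙))/6 = -(9 - ⅓)/6 = -⅙*26/3 = -13/9 ≈ -1.4444)
h(l, q) = -13*q/9
h(-30, (-5)³) - 1*(-4376) = -13/9*(-5)³ - 1*(-4376) = -13/9*(-125) + 4376 = 1625/9 + 4376 = 41009/9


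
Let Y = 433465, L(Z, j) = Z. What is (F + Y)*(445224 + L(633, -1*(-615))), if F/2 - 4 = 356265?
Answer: 510953459571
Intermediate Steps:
F = 712538 (F = 8 + 2*356265 = 8 + 712530 = 712538)
(F + Y)*(445224 + L(633, -1*(-615))) = (712538 + 433465)*(445224 + 633) = 1146003*445857 = 510953459571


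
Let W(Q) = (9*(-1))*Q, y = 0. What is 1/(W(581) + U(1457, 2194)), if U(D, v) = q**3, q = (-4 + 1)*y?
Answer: -1/5229 ≈ -0.00019124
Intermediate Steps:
q = 0 (q = (-4 + 1)*0 = -3*0 = 0)
W(Q) = -9*Q
U(D, v) = 0 (U(D, v) = 0**3 = 0)
1/(W(581) + U(1457, 2194)) = 1/(-9*581 + 0) = 1/(-5229 + 0) = 1/(-5229) = -1/5229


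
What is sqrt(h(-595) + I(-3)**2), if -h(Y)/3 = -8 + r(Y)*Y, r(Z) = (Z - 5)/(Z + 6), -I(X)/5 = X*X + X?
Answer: 14*sqrt(4853949)/589 ≈ 52.367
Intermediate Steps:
I(X) = -5*X - 5*X**2 (I(X) = -5*(X*X + X) = -5*(X**2 + X) = -5*(X + X**2) = -5*X - 5*X**2)
r(Z) = (-5 + Z)/(6 + Z)
h(Y) = 24 - 3*Y*(-5 + Y)/(6 + Y) (h(Y) = -3*(-8 + ((-5 + Y)/(6 + Y))*Y) = -3*(-8 + Y*(-5 + Y)/(6 + Y)) = 24 - 3*Y*(-5 + Y)/(6 + Y))
sqrt(h(-595) + I(-3)**2) = sqrt(3*(48 - 1*(-595)**2 + 13*(-595))/(6 - 595) + (-5*(-3)*(1 - 3))**2) = sqrt(3*(48 - 1*354025 - 7735)/(-589) + (-5*(-3)*(-2))**2) = sqrt(3*(-1/589)*(48 - 354025 - 7735) + (-30)**2) = sqrt(3*(-1/589)*(-361712) + 900) = sqrt(1085136/589 + 900) = sqrt(1615236/589) = 14*sqrt(4853949)/589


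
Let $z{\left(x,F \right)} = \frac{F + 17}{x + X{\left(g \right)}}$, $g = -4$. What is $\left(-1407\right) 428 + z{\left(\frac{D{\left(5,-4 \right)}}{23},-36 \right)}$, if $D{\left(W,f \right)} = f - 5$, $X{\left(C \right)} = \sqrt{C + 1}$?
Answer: $- \frac{334819665}{556} + \frac{10051 i \sqrt{3}}{1668} \approx -6.0219 \cdot 10^{5} + 10.437 i$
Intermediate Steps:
$X{\left(C \right)} = \sqrt{1 + C}$
$D{\left(W,f \right)} = -5 + f$ ($D{\left(W,f \right)} = f - 5 = -5 + f$)
$z{\left(x,F \right)} = \frac{17 + F}{x + i \sqrt{3}}$ ($z{\left(x,F \right)} = \frac{F + 17}{x + \sqrt{1 - 4}} = \frac{17 + F}{x + \sqrt{-3}} = \frac{17 + F}{x + i \sqrt{3}}$)
$\left(-1407\right) 428 + z{\left(\frac{D{\left(5,-4 \right)}}{23},-36 \right)} = \left(-1407\right) 428 + \frac{17 - 36}{\frac{-5 - 4}{23} + i \sqrt{3}} = -602196 + \frac{1}{\left(-9\right) \frac{1}{23} + i \sqrt{3}} \left(-19\right) = -602196 + \frac{1}{- \frac{9}{23} + i \sqrt{3}} \left(-19\right) = -602196 - \frac{19}{- \frac{9}{23} + i \sqrt{3}}$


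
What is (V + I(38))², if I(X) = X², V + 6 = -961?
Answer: 227529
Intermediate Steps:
V = -967 (V = -6 - 961 = -967)
(V + I(38))² = (-967 + 38²)² = (-967 + 1444)² = 477² = 227529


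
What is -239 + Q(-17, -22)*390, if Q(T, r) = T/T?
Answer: 151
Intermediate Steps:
Q(T, r) = 1
-239 + Q(-17, -22)*390 = -239 + 1*390 = -239 + 390 = 151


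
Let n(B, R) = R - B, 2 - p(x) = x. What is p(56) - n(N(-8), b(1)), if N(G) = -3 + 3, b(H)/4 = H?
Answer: -58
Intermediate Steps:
p(x) = 2 - x
b(H) = 4*H
N(G) = 0
p(56) - n(N(-8), b(1)) = (2 - 1*56) - (4*1 - 1*0) = (2 - 56) - (4 + 0) = -54 - 1*4 = -54 - 4 = -58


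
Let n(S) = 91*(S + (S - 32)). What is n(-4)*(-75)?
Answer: 273000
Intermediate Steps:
n(S) = -2912 + 182*S (n(S) = 91*(S + (-32 + S)) = 91*(-32 + 2*S) = -2912 + 182*S)
n(-4)*(-75) = (-2912 + 182*(-4))*(-75) = (-2912 - 728)*(-75) = -3640*(-75) = 273000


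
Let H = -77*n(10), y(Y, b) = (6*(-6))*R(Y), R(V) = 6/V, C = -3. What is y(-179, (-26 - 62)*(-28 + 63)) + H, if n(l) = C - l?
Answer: 179395/179 ≈ 1002.2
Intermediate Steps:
n(l) = -3 - l
y(Y, b) = -216/Y (y(Y, b) = (6*(-6))*(6/Y) = -216/Y)
H = 1001 (H = -77*(-3 - 1*10) = -77*(-3 - 10) = -77*(-13) = 1001)
y(-179, (-26 - 62)*(-28 + 63)) + H = -216/(-179) + 1001 = -216*(-1/179) + 1001 = 216/179 + 1001 = 179395/179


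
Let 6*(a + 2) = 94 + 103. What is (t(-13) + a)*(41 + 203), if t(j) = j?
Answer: 13054/3 ≈ 4351.3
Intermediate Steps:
a = 185/6 (a = -2 + (94 + 103)/6 = -2 + (1/6)*197 = -2 + 197/6 = 185/6 ≈ 30.833)
(t(-13) + a)*(41 + 203) = (-13 + 185/6)*(41 + 203) = (107/6)*244 = 13054/3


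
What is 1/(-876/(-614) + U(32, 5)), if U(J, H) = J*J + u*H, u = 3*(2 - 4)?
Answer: 307/305596 ≈ 0.0010046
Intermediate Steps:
u = -6 (u = 3*(-2) = -6)
U(J, H) = J**2 - 6*H (U(J, H) = J*J - 6*H = J**2 - 6*H)
1/(-876/(-614) + U(32, 5)) = 1/(-876/(-614) + (32**2 - 6*5)) = 1/(-876*(-1/614) + (1024 - 30)) = 1/(438/307 + 994) = 1/(305596/307) = 307/305596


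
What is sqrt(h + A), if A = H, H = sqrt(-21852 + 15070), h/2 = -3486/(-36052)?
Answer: sqrt(15709659 + 81234169*I*sqrt(6782))/9013 ≈ 6.4244 + 6.4094*I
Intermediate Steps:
h = 1743/9013 (h = 2*(-3486/(-36052)) = 2*(-3486*(-1/36052)) = 2*(1743/18026) = 1743/9013 ≈ 0.19339)
H = I*sqrt(6782) (H = sqrt(-6782) = I*sqrt(6782) ≈ 82.353*I)
A = I*sqrt(6782) ≈ 82.353*I
sqrt(h + A) = sqrt(1743/9013 + I*sqrt(6782))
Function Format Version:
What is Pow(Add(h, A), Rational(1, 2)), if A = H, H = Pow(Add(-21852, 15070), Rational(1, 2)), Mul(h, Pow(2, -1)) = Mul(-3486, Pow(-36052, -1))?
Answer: Mul(Rational(1, 9013), Pow(Add(15709659, Mul(81234169, I, Pow(6782, Rational(1, 2)))), Rational(1, 2))) ≈ Add(6.4244, Mul(6.4094, I))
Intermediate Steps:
h = Rational(1743, 9013) (h = Mul(2, Mul(-3486, Pow(-36052, -1))) = Mul(2, Mul(-3486, Rational(-1, 36052))) = Mul(2, Rational(1743, 18026)) = Rational(1743, 9013) ≈ 0.19339)
H = Mul(I, Pow(6782, Rational(1, 2))) (H = Pow(-6782, Rational(1, 2)) = Mul(I, Pow(6782, Rational(1, 2))) ≈ Mul(82.353, I))
A = Mul(I, Pow(6782, Rational(1, 2))) ≈ Mul(82.353, I)
Pow(Add(h, A), Rational(1, 2)) = Pow(Add(Rational(1743, 9013), Mul(I, Pow(6782, Rational(1, 2)))), Rational(1, 2))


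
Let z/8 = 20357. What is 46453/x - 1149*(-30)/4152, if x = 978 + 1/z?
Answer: 559100726851/10019730268 ≈ 55.800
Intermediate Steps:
z = 162856 (z = 8*20357 = 162856)
x = 159273169/162856 (x = 978 + 1/162856 = 159273169/162856 ≈ 978.00)
46453/x - 1149*(-30)/4152 = 46453/(159273169/162856) - 1149*(-30)/4152 = 46453*(162856/159273169) + 34470*(1/4152) = 687740888/14479379 + 5745/692 = 559100726851/10019730268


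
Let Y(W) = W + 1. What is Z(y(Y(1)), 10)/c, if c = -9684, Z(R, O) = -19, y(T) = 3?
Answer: 19/9684 ≈ 0.0019620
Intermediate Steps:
Y(W) = 1 + W
Z(y(Y(1)), 10)/c = -19/(-9684) = -19*(-1/9684) = 19/9684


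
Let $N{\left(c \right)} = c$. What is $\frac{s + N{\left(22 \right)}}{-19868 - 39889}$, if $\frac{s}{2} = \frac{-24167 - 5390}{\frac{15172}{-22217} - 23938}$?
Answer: $- \frac{6506970767}{15890752285263} \approx -0.00040948$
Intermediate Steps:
$s = \frac{656667869}{265922859}$ ($s = 2 \frac{-24167 - 5390}{\frac{15172}{-22217} - 23938} = 2 \left(- \frac{29557}{15172 \left(- \frac{1}{22217}\right) - 23938}\right) = 2 \left(- \frac{29557}{- \frac{15172}{22217} - 23938}\right) = 2 \left(- \frac{29557}{- \frac{531845718}{22217}}\right) = 2 \left(\left(-29557\right) \left(- \frac{22217}{531845718}\right)\right) = 2 \cdot \frac{656667869}{531845718} = \frac{656667869}{265922859} \approx 2.4694$)
$\frac{s + N{\left(22 \right)}}{-19868 - 39889} = \frac{\frac{656667869}{265922859} + 22}{-19868 - 39889} = \frac{6506970767}{265922859 \left(-59757\right)} = \frac{6506970767}{265922859} \left(- \frac{1}{59757}\right) = - \frac{6506970767}{15890752285263}$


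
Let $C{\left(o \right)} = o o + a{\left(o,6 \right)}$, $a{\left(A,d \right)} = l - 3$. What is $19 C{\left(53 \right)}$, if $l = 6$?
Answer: $53428$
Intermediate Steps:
$a{\left(A,d \right)} = 3$ ($a{\left(A,d \right)} = 6 - 3 = 3$)
$C{\left(o \right)} = 3 + o^{2}$ ($C{\left(o \right)} = o o + 3 = o^{2} + 3 = 3 + o^{2}$)
$19 C{\left(53 \right)} = 19 \left(3 + 53^{2}\right) = 19 \left(3 + 2809\right) = 19 \cdot 2812 = 53428$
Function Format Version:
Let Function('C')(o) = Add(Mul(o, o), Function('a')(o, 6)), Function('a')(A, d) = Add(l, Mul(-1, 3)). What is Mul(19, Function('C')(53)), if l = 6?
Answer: 53428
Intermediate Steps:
Function('a')(A, d) = 3 (Function('a')(A, d) = Add(6, Mul(-1, 3)) = Add(6, -3) = 3)
Function('C')(o) = Add(3, Pow(o, 2)) (Function('C')(o) = Add(Mul(o, o), 3) = Add(Pow(o, 2), 3) = Add(3, Pow(o, 2)))
Mul(19, Function('C')(53)) = Mul(19, Add(3, Pow(53, 2))) = Mul(19, Add(3, 2809)) = Mul(19, 2812) = 53428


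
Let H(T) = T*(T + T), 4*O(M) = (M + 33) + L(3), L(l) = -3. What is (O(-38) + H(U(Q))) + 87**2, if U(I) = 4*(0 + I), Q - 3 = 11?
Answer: 13839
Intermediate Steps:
Q = 14 (Q = 3 + 11 = 14)
O(M) = 15/2 + M/4 (O(M) = ((M + 33) - 3)/4 = ((33 + M) - 3)/4 = (30 + M)/4 = 15/2 + M/4)
U(I) = 4*I
H(T) = 2*T**2 (H(T) = T*(2*T) = 2*T**2)
(O(-38) + H(U(Q))) + 87**2 = ((15/2 + (1/4)*(-38)) + 2*(4*14)**2) + 87**2 = ((15/2 - 19/2) + 2*56**2) + 7569 = (-2 + 2*3136) + 7569 = (-2 + 6272) + 7569 = 6270 + 7569 = 13839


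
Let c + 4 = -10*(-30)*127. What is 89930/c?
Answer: 44965/19048 ≈ 2.3606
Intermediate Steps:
c = 38096 (c = -4 - 10*(-30)*127 = -4 + 300*127 = -4 + 38100 = 38096)
89930/c = 89930/38096 = 89930*(1/38096) = 44965/19048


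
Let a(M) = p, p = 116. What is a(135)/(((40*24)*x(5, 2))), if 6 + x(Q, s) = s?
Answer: -29/960 ≈ -0.030208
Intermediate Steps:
x(Q, s) = -6 + s
a(M) = 116
a(135)/(((40*24)*x(5, 2))) = 116/(((40*24)*(-6 + 2))) = 116/((960*(-4))) = 116/(-3840) = 116*(-1/3840) = -29/960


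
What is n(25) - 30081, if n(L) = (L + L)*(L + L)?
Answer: -27581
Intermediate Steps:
n(L) = 4*L² (n(L) = (2*L)*(2*L) = 4*L²)
n(25) - 30081 = 4*25² - 30081 = 4*625 - 30081 = 2500 - 30081 = -27581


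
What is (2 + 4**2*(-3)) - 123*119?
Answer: -14683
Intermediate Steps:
(2 + 4**2*(-3)) - 123*119 = (2 + 16*(-3)) - 14637 = (2 - 48) - 14637 = -46 - 14637 = -14683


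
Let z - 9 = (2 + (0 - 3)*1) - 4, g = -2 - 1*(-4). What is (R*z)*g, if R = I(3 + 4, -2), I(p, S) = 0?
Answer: 0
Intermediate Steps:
g = 2 (g = -2 + 4 = 2)
z = 4 (z = 9 + ((2 + (0 - 3)*1) - 4) = 9 + ((2 - 3*1) - 4) = 9 + ((2 - 3) - 4) = 9 + (-1 - 4) = 9 - 5 = 4)
R = 0
(R*z)*g = (0*4)*2 = 0*2 = 0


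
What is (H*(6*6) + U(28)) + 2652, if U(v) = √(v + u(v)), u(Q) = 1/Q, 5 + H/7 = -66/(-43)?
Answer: 76488/43 + √5495/14 ≈ 1784.1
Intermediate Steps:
H = -1043/43 (H = -35 + 7*(-66/(-43)) = -35 + 7*(-66*(-1/43)) = -35 + 7*(66/43) = -35 + 462/43 = -1043/43 ≈ -24.256)
U(v) = √(v + 1/v)
(H*(6*6) + U(28)) + 2652 = (-6258*6/43 + √(28 + 1/28)) + 2652 = (-1043/43*36 + √(28 + 1/28)) + 2652 = (-37548/43 + √(785/28)) + 2652 = (-37548/43 + √5495/14) + 2652 = 76488/43 + √5495/14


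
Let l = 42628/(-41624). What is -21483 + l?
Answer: -223562755/10406 ≈ -21484.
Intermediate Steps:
l = -10657/10406 (l = 42628*(-1/41624) = -10657/10406 ≈ -1.0241)
-21483 + l = -21483 - 10657/10406 = -223562755/10406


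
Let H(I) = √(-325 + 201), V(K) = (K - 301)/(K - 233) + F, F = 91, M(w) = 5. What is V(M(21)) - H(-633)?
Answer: 5261/57 - 2*I*√31 ≈ 92.298 - 11.136*I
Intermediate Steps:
V(K) = 91 + (-301 + K)/(-233 + K) (V(K) = (K - 301)/(K - 233) + 91 = (-301 + K)/(-233 + K) + 91 = 91 + (-301 + K)/(-233 + K))
H(I) = 2*I*√31 (H(I) = √(-124) = 2*I*√31)
V(M(21)) - H(-633) = 4*(-5376 + 23*5)/(-233 + 5) - 2*I*√31 = 4*(-5376 + 115)/(-228) - 2*I*√31 = 4*(-1/228)*(-5261) - 2*I*√31 = 5261/57 - 2*I*√31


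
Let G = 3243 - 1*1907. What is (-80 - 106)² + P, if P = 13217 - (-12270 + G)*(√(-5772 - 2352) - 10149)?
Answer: -110921353 + 21868*I*√2031 ≈ -1.1092e+8 + 9.8552e+5*I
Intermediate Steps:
G = 1336 (G = 3243 - 1907 = 1336)
P = -110955949 + 21868*I*√2031 (P = 13217 - (-12270 + 1336)*(√(-5772 - 2352) - 10149) = 13217 - (-10934)*(√(-8124) - 10149) = 13217 - (-10934)*(2*I*√2031 - 10149) = 13217 - (-10934)*(-10149 + 2*I*√2031) = 13217 - (110969166 - 21868*I*√2031) = 13217 + (-110969166 + 21868*I*√2031) = -110955949 + 21868*I*√2031 ≈ -1.1096e+8 + 9.8552e+5*I)
(-80 - 106)² + P = (-80 - 106)² + (-110955949 + 21868*I*√2031) = (-186)² + (-110955949 + 21868*I*√2031) = 34596 + (-110955949 + 21868*I*√2031) = -110921353 + 21868*I*√2031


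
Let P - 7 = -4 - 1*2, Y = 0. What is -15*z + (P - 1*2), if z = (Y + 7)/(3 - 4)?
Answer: 104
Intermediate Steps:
P = 1 (P = 7 + (-4 - 1*2) = 7 + (-4 - 2) = 7 - 6 = 1)
z = -7 (z = (0 + 7)/(3 - 4) = 7/(-1) = 7*(-1) = -7)
-15*z + (P - 1*2) = -15*(-7) + (1 - 1*2) = 105 + (1 - 2) = 105 - 1 = 104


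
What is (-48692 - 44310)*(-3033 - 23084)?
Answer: 2428933234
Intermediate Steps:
(-48692 - 44310)*(-3033 - 23084) = -93002*(-26117) = 2428933234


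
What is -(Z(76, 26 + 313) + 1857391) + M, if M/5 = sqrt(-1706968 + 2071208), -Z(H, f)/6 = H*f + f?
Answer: -1700773 + 20*sqrt(22765) ≈ -1.6978e+6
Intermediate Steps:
Z(H, f) = -6*f - 6*H*f (Z(H, f) = -6*(H*f + f) = -6*(f + H*f) = -6*f - 6*H*f)
M = 20*sqrt(22765) (M = 5*sqrt(-1706968 + 2071208) = 5*sqrt(364240) = 5*(4*sqrt(22765)) = 20*sqrt(22765) ≈ 3017.6)
-(Z(76, 26 + 313) + 1857391) + M = -(-6*(26 + 313)*(1 + 76) + 1857391) + 20*sqrt(22765) = -(-6*339*77 + 1857391) + 20*sqrt(22765) = -(-156618 + 1857391) + 20*sqrt(22765) = -1*1700773 + 20*sqrt(22765) = -1700773 + 20*sqrt(22765)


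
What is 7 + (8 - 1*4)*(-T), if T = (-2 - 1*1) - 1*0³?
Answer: 19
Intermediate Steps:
T = -3 (T = (-2 - 1) - 1*0 = -3 + 0 = -3)
7 + (8 - 1*4)*(-T) = 7 + (8 - 1*4)*(-1*(-3)) = 7 + (8 - 4)*3 = 7 + 4*3 = 7 + 12 = 19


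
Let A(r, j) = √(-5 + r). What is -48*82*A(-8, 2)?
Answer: -3936*I*√13 ≈ -14191.0*I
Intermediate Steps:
-48*82*A(-8, 2) = -48*82*√(-5 - 8) = -3936*√(-13) = -3936*I*√13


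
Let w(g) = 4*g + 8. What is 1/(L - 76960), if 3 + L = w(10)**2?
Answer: -1/74659 ≈ -1.3394e-5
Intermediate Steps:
w(g) = 8 + 4*g
L = 2301 (L = -3 + (8 + 4*10)**2 = -3 + (8 + 40)**2 = -3 + 48**2 = -3 + 2304 = 2301)
1/(L - 76960) = 1/(2301 - 76960) = 1/(-74659) = -1/74659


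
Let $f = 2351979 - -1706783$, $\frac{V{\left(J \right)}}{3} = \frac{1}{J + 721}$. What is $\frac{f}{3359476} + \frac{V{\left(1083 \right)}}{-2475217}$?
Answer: $\frac{4530888829791047}{3750259879937692} \approx 1.2082$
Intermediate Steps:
$V{\left(J \right)} = \frac{3}{721 + J}$ ($V{\left(J \right)} = \frac{3}{J + 721} = \frac{3}{721 + J}$)
$f = 4058762$ ($f = 2351979 + 1706783 = 4058762$)
$\frac{f}{3359476} + \frac{V{\left(1083 \right)}}{-2475217} = \frac{4058762}{3359476} + \frac{3 \frac{1}{721 + 1083}}{-2475217} = 4058762 \cdot \frac{1}{3359476} + \frac{3}{1804} \left(- \frac{1}{2475217}\right) = \frac{2029381}{1679738} + 3 \cdot \frac{1}{1804} \left(- \frac{1}{2475217}\right) = \frac{2029381}{1679738} + \frac{3}{1804} \left(- \frac{1}{2475217}\right) = \frac{2029381}{1679738} - \frac{3}{4465291468} = \frac{4530888829791047}{3750259879937692}$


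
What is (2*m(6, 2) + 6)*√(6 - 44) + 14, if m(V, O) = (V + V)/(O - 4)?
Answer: 14 - 6*I*√38 ≈ 14.0 - 36.987*I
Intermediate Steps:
m(V, O) = 2*V/(-4 + O) (m(V, O) = (2*V)/(-4 + O) = 2*V/(-4 + O))
(2*m(6, 2) + 6)*√(6 - 44) + 14 = (2*(2*6/(-4 + 2)) + 6)*√(6 - 44) + 14 = (2*(2*6/(-2)) + 6)*√(-38) + 14 = (2*(2*6*(-½)) + 6)*(I*√38) + 14 = (2*(-6) + 6)*(I*√38) + 14 = (-12 + 6)*(I*√38) + 14 = -6*I*√38 + 14 = 14 - 6*I*√38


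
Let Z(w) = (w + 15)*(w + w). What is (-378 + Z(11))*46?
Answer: 8924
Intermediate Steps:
Z(w) = 2*w*(15 + w) (Z(w) = (15 + w)*(2*w) = 2*w*(15 + w))
(-378 + Z(11))*46 = (-378 + 2*11*(15 + 11))*46 = (-378 + 2*11*26)*46 = (-378 + 572)*46 = 194*46 = 8924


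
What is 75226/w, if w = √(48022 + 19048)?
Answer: 37613*√67070/33535 ≈ 290.47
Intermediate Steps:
w = √67070 ≈ 258.98
75226/w = 75226/(√67070) = 75226*(√67070/67070) = 37613*√67070/33535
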